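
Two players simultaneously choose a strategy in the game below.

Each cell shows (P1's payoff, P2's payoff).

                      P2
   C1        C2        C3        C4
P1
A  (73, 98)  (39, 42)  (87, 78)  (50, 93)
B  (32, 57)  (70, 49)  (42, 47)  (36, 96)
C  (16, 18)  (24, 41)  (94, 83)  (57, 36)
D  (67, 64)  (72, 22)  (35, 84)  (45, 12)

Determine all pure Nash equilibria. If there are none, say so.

(A, C1): P1 gets 73, best alternative 67; P2 gets 98, best alternative 93. No profitable deviation — NE.
(A, C2): P1 can switch to B (39 → 70). Not NE.
(A, C3): P1 can switch to C (87 → 94). Not NE.
(A, C4): P1 can switch to C (50 → 57). Not NE.
(B, C1): P1 can switch to A (32 → 73). Not NE.
(B, C2): P1 can switch to D (70 → 72). Not NE.
(B, C3): P1 can switch to A (42 → 87). Not NE.
(B, C4): P1 can switch to A (36 → 50). Not NE.
(C, C1): P1 can switch to A (16 → 73). Not NE.
(C, C2): P1 can switch to A (24 → 39). Not NE.
(C, C3): P1 gets 94, best alternative 87; P2 gets 83, best alternative 41. No profitable deviation — NE.
(C, C4): P2 can switch to C2 (36 → 41). Not NE.
(The remaining 4 profiles each have a profitable deviation by the same check.)

(A, C1), (C, C3)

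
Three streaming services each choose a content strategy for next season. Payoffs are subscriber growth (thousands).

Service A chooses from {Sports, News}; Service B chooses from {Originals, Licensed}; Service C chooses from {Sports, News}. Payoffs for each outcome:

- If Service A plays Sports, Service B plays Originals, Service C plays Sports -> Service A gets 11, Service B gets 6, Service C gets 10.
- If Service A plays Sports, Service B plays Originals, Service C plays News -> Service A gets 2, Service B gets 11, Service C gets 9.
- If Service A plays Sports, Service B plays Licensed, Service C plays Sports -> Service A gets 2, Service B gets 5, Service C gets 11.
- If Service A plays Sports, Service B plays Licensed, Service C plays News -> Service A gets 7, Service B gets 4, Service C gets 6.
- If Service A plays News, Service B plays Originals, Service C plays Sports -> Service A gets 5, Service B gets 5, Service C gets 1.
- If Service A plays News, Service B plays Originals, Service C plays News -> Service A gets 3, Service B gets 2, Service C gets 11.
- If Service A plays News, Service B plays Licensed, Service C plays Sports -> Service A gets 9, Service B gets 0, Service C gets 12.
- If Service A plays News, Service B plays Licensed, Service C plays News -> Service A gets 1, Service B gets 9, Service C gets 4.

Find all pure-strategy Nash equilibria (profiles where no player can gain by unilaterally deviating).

Service A against (Originals, Sports): payoffs 11, 5 → best response Sports.
Service A against (Originals, News): payoffs 2, 3 → best response News.
Service A against (Licensed, Sports): payoffs 2, 9 → best response News.
Service A against (Licensed, News): payoffs 7, 1 → best response Sports.
Service B against (Sports, Sports): payoffs 6, 5 → best response Originals.
Service B against (Sports, News): payoffs 11, 4 → best response Originals.
Service B against (News, Sports): payoffs 5, 0 → best response Originals.
Service B against (News, News): payoffs 2, 9 → best response Licensed.
Service C against (Sports, Originals): payoffs 10, 9 → best response Sports.
Service C against (Sports, Licensed): payoffs 11, 6 → best response Sports.
Service C against (News, Originals): payoffs 1, 11 → best response News.
Service C against (News, Licensed): payoffs 12, 4 → best response Sports.
Mutual best responses: (Sports, Originals, Sports).

Pure NE: (Sports, Originals, Sports)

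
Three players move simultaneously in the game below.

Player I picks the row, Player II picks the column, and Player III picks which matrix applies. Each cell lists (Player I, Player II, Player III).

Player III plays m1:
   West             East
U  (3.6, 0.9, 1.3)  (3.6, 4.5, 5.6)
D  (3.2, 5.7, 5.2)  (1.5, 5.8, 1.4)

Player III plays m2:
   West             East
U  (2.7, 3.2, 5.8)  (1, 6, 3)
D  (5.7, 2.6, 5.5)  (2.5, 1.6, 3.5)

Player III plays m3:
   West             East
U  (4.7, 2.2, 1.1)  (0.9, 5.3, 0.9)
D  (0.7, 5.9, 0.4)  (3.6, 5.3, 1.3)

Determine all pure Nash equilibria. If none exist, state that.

Pure-strategy Nash equilibria: (U, East, m1); (D, West, m2)

Player I against (West, m1): payoffs 3.6, 3.2 → best response U.
Player I against (West, m2): payoffs 2.7, 5.7 → best response D.
Player I against (West, m3): payoffs 4.7, 0.7 → best response U.
Player I against (East, m1): payoffs 3.6, 1.5 → best response U.
Player I against (East, m2): payoffs 1, 2.5 → best response D.
Player I against (East, m3): payoffs 0.9, 3.6 → best response D.
Player II against (U, m1): payoffs 0.9, 4.5 → best response East.
Player II against (U, m2): payoffs 3.2, 6 → best response East.
Player II against (U, m3): payoffs 2.2, 5.3 → best response East.
Player II against (D, m1): payoffs 5.7, 5.8 → best response East.
Player II against (D, m2): payoffs 2.6, 1.6 → best response West.
Player II against (D, m3): payoffs 5.9, 5.3 → best response West.
Player III against (U, West): payoffs 1.3, 5.8, 1.1 → best response m2.
Player III against (U, East): payoffs 5.6, 3, 0.9 → best response m1.
Player III against (D, West): payoffs 5.2, 5.5, 0.4 → best response m2.
Player III against (D, East): payoffs 1.4, 3.5, 1.3 → best response m2.
Mutual best responses: (U, East, m1); (D, West, m2).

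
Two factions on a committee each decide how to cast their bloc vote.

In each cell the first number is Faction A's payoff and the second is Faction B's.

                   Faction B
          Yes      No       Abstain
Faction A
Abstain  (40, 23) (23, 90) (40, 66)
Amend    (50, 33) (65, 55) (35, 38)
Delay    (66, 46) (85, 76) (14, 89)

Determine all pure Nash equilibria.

Faction A against Yes: payoffs 40, 50, 66 → best response Delay.
Faction A against No: payoffs 23, 65, 85 → best response Delay.
Faction A against Abstain: payoffs 40, 35, 14 → best response Abstain.
Faction B against Abstain: payoffs 23, 90, 66 → best response No.
Faction B against Amend: payoffs 33, 55, 38 → best response No.
Faction B against Delay: payoffs 46, 76, 89 → best response Abstain.
No profile is a mutual best response for all players.

none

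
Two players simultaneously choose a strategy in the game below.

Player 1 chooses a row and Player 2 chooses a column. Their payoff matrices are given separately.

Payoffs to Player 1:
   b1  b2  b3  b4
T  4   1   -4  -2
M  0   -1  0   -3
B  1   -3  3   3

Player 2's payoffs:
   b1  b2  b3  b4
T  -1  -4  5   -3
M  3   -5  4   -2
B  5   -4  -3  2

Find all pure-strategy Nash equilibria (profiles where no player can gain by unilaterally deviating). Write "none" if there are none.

There is no pure-strategy Nash equilibrium.

(T, b1): Player 2 can switch to b3 (-1 → 5). Not NE.
(T, b2): Player 2 can switch to b1 (-4 → -1). Not NE.
(T, b3): Player 1 can switch to M (-4 → 0). Not NE.
(T, b4): Player 1 can switch to B (-2 → 3). Not NE.
(M, b1): Player 1 can switch to T (0 → 4). Not NE.
(M, b2): Player 1 can switch to T (-1 → 1). Not NE.
(M, b3): Player 1 can switch to B (0 → 3). Not NE.
(M, b4): Player 1 can switch to T (-3 → -2). Not NE.
(B, b1): Player 1 can switch to T (1 → 4). Not NE.
(B, b2): Player 1 can switch to T (-3 → 1). Not NE.
(The remaining 2 profiles each have a profitable deviation by the same check.)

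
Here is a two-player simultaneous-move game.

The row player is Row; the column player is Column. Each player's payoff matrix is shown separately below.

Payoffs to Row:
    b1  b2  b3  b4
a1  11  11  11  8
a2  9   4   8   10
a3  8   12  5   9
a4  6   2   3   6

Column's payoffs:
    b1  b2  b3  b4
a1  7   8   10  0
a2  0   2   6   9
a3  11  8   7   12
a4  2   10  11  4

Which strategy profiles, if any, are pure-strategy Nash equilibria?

The pure Nash equilibria are (a1, b3), (a2, b4).

Row against b1: payoffs 11, 9, 8, 6 → best response a1.
Row against b2: payoffs 11, 4, 12, 2 → best response a3.
Row against b3: payoffs 11, 8, 5, 3 → best response a1.
Row against b4: payoffs 8, 10, 9, 6 → best response a2.
Column against a1: payoffs 7, 8, 10, 0 → best response b3.
Column against a2: payoffs 0, 2, 6, 9 → best response b4.
Column against a3: payoffs 11, 8, 7, 12 → best response b4.
Column against a4: payoffs 2, 10, 11, 4 → best response b3.
Mutual best responses: (a1, b3); (a2, b4).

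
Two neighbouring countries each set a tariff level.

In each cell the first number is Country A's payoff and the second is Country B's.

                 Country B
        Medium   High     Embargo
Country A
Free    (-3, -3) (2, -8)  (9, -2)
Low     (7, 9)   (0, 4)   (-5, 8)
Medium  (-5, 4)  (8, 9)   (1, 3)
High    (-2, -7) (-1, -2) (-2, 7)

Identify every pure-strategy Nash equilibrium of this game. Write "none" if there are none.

Mark each player's best response to every combination of opponents' strategies; a profile where every player is best-responding is a pure Nash equilibrium.
Country A against Medium: payoffs -3, 7, -5, -2 → best response Low.
Country A against High: payoffs 2, 0, 8, -1 → best response Medium.
Country A against Embargo: payoffs 9, -5, 1, -2 → best response Free.
Country B against Free: payoffs -3, -8, -2 → best response Embargo.
Country B against Low: payoffs 9, 4, 8 → best response Medium.
Country B against Medium: payoffs 4, 9, 3 → best response High.
Country B against High: payoffs -7, -2, 7 → best response Embargo.
Mutual best responses: (Free, Embargo); (Low, Medium); (Medium, High).

Pure-strategy Nash equilibria: (Free, Embargo) and (Low, Medium) and (Medium, High)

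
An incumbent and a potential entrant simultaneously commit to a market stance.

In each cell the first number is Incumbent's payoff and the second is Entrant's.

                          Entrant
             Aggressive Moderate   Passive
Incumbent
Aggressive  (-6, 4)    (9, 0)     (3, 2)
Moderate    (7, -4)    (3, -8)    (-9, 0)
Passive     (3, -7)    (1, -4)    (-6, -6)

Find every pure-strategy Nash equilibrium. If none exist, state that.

No pure-strategy Nash equilibrium.

Mark each player's best response to every combination of opponents' strategies; a profile where every player is best-responding is a pure Nash equilibrium.
Incumbent against Aggressive: payoffs -6, 7, 3 → best response Moderate.
Incumbent against Moderate: payoffs 9, 3, 1 → best response Aggressive.
Incumbent against Passive: payoffs 3, -9, -6 → best response Aggressive.
Entrant against Aggressive: payoffs 4, 0, 2 → best response Aggressive.
Entrant against Moderate: payoffs -4, -8, 0 → best response Passive.
Entrant against Passive: payoffs -7, -4, -6 → best response Moderate.
No profile is a mutual best response for all players.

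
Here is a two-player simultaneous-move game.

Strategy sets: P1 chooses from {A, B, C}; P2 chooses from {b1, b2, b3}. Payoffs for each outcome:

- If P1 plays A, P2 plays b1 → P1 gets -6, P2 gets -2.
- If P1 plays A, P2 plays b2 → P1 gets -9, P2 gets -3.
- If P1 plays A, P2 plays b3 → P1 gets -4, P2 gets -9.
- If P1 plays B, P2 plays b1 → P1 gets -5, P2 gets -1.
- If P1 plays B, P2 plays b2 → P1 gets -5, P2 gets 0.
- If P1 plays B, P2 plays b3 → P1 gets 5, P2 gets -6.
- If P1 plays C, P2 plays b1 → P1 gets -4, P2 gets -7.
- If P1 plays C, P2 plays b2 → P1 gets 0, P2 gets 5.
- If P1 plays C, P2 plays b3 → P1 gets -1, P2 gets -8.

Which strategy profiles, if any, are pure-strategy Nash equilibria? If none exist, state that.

(C, b2)

Mark each player's best response to every combination of opponents' strategies; a profile where every player is best-responding is a pure Nash equilibrium.
P1 against b1: payoffs -6, -5, -4 → best response C.
P1 against b2: payoffs -9, -5, 0 → best response C.
P1 against b3: payoffs -4, 5, -1 → best response B.
P2 against A: payoffs -2, -3, -9 → best response b1.
P2 against B: payoffs -1, 0, -6 → best response b2.
P2 against C: payoffs -7, 5, -8 → best response b2.
Mutual best responses: (C, b2).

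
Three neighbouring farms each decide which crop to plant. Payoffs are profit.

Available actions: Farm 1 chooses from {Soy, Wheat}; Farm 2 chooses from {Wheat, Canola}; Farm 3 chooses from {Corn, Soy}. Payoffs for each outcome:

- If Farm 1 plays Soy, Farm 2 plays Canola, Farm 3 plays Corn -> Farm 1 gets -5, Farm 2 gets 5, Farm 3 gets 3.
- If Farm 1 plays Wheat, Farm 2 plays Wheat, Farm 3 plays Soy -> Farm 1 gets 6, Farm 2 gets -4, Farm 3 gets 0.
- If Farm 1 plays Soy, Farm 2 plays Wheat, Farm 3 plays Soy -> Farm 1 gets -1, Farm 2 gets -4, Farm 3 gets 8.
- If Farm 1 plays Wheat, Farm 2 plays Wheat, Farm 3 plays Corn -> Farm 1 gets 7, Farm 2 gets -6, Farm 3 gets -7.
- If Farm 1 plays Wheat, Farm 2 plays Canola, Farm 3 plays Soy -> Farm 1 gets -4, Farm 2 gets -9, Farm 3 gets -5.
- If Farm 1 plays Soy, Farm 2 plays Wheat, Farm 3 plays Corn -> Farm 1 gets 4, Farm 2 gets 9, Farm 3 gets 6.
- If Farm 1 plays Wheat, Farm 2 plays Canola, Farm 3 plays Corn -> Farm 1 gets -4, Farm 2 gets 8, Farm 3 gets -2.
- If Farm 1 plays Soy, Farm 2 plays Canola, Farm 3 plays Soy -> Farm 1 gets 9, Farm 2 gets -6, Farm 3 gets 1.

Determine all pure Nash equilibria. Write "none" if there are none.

The pure Nash equilibria are (Wheat, Wheat, Soy); (Wheat, Canola, Corn).

For each strategy profile, look for a profitable unilateral deviation.
(Soy, Wheat, Corn): Farm 1 can switch to Wheat (4 → 7). Not NE.
(Soy, Wheat, Soy): Farm 1 can switch to Wheat (-1 → 6). Not NE.
(Soy, Canola, Corn): Farm 1 can switch to Wheat (-5 → -4). Not NE.
(Soy, Canola, Soy): Farm 2 can switch to Wheat (-6 → -4). Not NE.
(Wheat, Wheat, Corn): Farm 2 can switch to Canola (-6 → 8). Not NE.
(Wheat, Wheat, Soy): Farm 1 gets 6, best alternative -1; Farm 2 gets -4, best alternative -9; Farm 3 gets 0, best alternative -7. No profitable deviation — NE.
(Wheat, Canola, Corn): Farm 1 gets -4, best alternative -5; Farm 2 gets 8, best alternative -6; Farm 3 gets -2, best alternative -5. No profitable deviation — NE.
(Wheat, Canola, Soy): Farm 1 can switch to Soy (-4 → 9). Not NE.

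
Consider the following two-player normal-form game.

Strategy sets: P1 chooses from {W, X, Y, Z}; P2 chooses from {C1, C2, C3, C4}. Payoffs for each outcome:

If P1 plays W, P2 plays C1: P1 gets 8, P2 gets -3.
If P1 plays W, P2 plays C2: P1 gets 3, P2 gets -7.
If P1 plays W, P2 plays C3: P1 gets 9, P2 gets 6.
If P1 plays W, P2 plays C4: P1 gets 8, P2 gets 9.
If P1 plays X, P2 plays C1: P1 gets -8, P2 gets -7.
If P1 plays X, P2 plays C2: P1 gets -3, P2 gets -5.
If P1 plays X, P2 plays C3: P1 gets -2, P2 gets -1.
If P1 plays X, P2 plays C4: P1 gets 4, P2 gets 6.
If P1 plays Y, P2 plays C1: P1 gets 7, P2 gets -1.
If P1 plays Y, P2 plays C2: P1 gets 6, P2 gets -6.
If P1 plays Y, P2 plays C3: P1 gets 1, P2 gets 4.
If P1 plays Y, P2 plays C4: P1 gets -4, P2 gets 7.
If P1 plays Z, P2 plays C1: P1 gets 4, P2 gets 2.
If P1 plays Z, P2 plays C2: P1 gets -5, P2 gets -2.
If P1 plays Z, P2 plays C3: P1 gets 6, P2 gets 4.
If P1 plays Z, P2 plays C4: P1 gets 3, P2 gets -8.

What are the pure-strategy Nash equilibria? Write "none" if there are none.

(W, C4)

For each player, find the best response to each opponent profile; mutual best responses are the pure NE.
P1 against C1: payoffs 8, -8, 7, 4 → best response W.
P1 against C2: payoffs 3, -3, 6, -5 → best response Y.
P1 against C3: payoffs 9, -2, 1, 6 → best response W.
P1 against C4: payoffs 8, 4, -4, 3 → best response W.
P2 against W: payoffs -3, -7, 6, 9 → best response C4.
P2 against X: payoffs -7, -5, -1, 6 → best response C4.
P2 against Y: payoffs -1, -6, 4, 7 → best response C4.
P2 against Z: payoffs 2, -2, 4, -8 → best response C3.
Mutual best responses: (W, C4).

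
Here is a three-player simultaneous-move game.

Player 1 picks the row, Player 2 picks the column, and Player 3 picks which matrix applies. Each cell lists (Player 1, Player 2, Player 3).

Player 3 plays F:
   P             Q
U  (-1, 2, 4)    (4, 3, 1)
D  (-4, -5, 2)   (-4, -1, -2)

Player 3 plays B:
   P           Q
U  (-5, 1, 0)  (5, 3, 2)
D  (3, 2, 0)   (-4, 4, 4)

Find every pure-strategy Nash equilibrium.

Pure NE: (U, Q, B)

For each strategy profile, look for a profitable unilateral deviation.
(U, P, F): Player 2 can switch to Q (2 → 3). Not NE.
(U, P, B): Player 1 can switch to D (-5 → 3). Not NE.
(U, Q, F): Player 3 can switch to B (1 → 2). Not NE.
(U, Q, B): Player 1 gets 5, best alternative -4; Player 2 gets 3, best alternative 1; Player 3 gets 2, best alternative 1. No profitable deviation — NE.
(D, P, F): Player 1 can switch to U (-4 → -1). Not NE.
(D, P, B): Player 2 can switch to Q (2 → 4). Not NE.
(D, Q, F): Player 1 can switch to U (-4 → 4). Not NE.
(The remaining 1 profile has a profitable deviation by the same check.)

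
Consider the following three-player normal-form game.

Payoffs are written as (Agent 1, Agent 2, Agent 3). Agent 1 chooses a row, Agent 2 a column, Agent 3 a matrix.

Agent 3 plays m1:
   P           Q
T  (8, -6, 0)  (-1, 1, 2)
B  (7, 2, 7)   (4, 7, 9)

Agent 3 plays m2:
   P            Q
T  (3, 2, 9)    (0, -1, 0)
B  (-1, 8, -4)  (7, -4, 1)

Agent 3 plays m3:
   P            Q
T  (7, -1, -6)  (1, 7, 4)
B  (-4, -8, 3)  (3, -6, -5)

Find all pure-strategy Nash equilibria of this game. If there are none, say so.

(T, P, m1): Agent 2 can switch to Q (-6 → 1). Not NE.
(T, P, m2): Agent 1 gets 3, best alternative -1; Agent 2 gets 2, best alternative -1; Agent 3 gets 9, best alternative 0. No profitable deviation — NE.
(T, P, m3): Agent 2 can switch to Q (-1 → 7). Not NE.
(T, Q, m1): Agent 1 can switch to B (-1 → 4). Not NE.
(T, Q, m2): Agent 1 can switch to B (0 → 7). Not NE.
(T, Q, m3): Agent 1 can switch to B (1 → 3). Not NE.
(B, P, m1): Agent 1 can switch to T (7 → 8). Not NE.
(B, P, m2): Agent 1 can switch to T (-1 → 3). Not NE.
(B, P, m3): Agent 1 can switch to T (-4 → 7). Not NE.
(B, Q, m1): Agent 1 gets 4, best alternative -1; Agent 2 gets 7, best alternative 2; Agent 3 gets 9, best alternative 1. No profitable deviation — NE.
(B, Q, m2): Agent 2 can switch to P (-4 → 8). Not NE.
(B, Q, m3): Agent 3 can switch to m1 (-5 → 9). Not NE.

The pure Nash equilibria are (T, P, m2) and (B, Q, m1).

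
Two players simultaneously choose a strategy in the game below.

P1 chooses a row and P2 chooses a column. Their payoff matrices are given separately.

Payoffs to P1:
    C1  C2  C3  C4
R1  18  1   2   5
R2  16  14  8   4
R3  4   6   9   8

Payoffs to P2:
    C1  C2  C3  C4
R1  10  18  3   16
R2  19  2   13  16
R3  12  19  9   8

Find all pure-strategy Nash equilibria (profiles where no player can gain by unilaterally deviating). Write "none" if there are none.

none

(R1, C1): P2 can switch to C2 (10 → 18). Not NE.
(R1, C2): P1 can switch to R2 (1 → 14). Not NE.
(R1, C3): P1 can switch to R2 (2 → 8). Not NE.
(R1, C4): P1 can switch to R3 (5 → 8). Not NE.
(R2, C1): P1 can switch to R1 (16 → 18). Not NE.
(R2, C2): P2 can switch to C1 (2 → 19). Not NE.
(R2, C3): P1 can switch to R3 (8 → 9). Not NE.
(R2, C4): P1 can switch to R1 (4 → 5). Not NE.
(R3, C1): P1 can switch to R1 (4 → 18). Not NE.
(R3, C2): P1 can switch to R2 (6 → 14). Not NE.
(The remaining 2 profiles each have a profitable deviation by the same check.)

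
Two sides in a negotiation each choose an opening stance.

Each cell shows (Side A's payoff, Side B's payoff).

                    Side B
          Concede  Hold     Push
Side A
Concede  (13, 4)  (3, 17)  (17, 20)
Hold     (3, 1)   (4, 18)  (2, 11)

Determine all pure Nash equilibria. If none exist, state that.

Check each profile: it is a Nash equilibrium iff no player can strictly gain by switching unilaterally.
(Concede, Concede): Side B can switch to Hold (4 → 17). Not NE.
(Concede, Hold): Side A can switch to Hold (3 → 4). Not NE.
(Concede, Push): Side A gets 17, best alternative 2; Side B gets 20, best alternative 17. No profitable deviation — NE.
(Hold, Concede): Side A can switch to Concede (3 → 13). Not NE.
(Hold, Hold): Side A gets 4, best alternative 3; Side B gets 18, best alternative 11. No profitable deviation — NE.
(Hold, Push): Side A can switch to Concede (2 → 17). Not NE.

The pure Nash equilibria are (Concede, Push); (Hold, Hold).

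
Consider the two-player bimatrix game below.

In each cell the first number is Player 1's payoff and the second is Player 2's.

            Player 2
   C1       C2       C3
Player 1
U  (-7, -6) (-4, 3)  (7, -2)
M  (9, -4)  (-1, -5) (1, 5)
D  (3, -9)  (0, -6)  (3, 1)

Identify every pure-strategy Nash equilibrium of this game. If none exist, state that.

Player 1 against C1: payoffs -7, 9, 3 → best response M.
Player 1 against C2: payoffs -4, -1, 0 → best response D.
Player 1 against C3: payoffs 7, 1, 3 → best response U.
Player 2 against U: payoffs -6, 3, -2 → best response C2.
Player 2 against M: payoffs -4, -5, 5 → best response C3.
Player 2 against D: payoffs -9, -6, 1 → best response C3.
No profile is a mutual best response for all players.

There is no pure-strategy Nash equilibrium.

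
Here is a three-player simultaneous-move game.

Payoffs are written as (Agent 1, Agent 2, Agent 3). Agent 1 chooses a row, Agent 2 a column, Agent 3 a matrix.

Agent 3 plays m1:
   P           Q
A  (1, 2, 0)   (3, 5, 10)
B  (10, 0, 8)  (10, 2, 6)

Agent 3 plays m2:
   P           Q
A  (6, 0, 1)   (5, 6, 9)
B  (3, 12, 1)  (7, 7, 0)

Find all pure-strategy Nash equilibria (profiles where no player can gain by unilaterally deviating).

Agent 1 against (P, m1): payoffs 1, 10 → best response B.
Agent 1 against (P, m2): payoffs 6, 3 → best response A.
Agent 1 against (Q, m1): payoffs 3, 10 → best response B.
Agent 1 against (Q, m2): payoffs 5, 7 → best response B.
Agent 2 against (A, m1): payoffs 2, 5 → best response Q.
Agent 2 against (A, m2): payoffs 0, 6 → best response Q.
Agent 2 against (B, m1): payoffs 0, 2 → best response Q.
Agent 2 against (B, m2): payoffs 12, 7 → best response P.
Agent 3 against (A, P): payoffs 0, 1 → best response m2.
Agent 3 against (A, Q): payoffs 10, 9 → best response m1.
Agent 3 against (B, P): payoffs 8, 1 → best response m1.
Agent 3 against (B, Q): payoffs 6, 0 → best response m1.
Mutual best responses: (B, Q, m1).

The unique pure-strategy Nash equilibrium is (B, Q, m1).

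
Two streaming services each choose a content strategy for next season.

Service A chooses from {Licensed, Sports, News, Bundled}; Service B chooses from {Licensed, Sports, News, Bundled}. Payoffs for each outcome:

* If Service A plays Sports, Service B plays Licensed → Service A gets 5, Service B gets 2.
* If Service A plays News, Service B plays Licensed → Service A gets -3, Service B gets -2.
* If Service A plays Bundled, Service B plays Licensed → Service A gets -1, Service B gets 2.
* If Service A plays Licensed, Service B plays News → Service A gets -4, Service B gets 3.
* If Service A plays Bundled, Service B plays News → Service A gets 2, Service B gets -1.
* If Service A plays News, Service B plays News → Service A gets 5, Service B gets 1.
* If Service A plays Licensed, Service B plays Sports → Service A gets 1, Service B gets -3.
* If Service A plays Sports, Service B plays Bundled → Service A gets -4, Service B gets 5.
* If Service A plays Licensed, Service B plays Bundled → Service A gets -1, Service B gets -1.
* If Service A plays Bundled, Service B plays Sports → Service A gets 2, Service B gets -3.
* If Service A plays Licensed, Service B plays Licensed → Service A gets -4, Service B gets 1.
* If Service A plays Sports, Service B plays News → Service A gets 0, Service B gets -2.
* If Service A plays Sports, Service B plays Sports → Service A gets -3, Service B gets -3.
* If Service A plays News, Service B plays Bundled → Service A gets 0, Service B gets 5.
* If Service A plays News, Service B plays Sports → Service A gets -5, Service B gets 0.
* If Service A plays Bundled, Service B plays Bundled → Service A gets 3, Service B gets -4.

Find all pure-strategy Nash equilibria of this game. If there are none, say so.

There is no pure-strategy Nash equilibrium.

Service A against Licensed: payoffs -4, 5, -3, -1 → best response Sports.
Service A against Sports: payoffs 1, -3, -5, 2 → best response Bundled.
Service A against News: payoffs -4, 0, 5, 2 → best response News.
Service A against Bundled: payoffs -1, -4, 0, 3 → best response Bundled.
Service B against Licensed: payoffs 1, -3, 3, -1 → best response News.
Service B against Sports: payoffs 2, -3, -2, 5 → best response Bundled.
Service B against News: payoffs -2, 0, 1, 5 → best response Bundled.
Service B against Bundled: payoffs 2, -3, -1, -4 → best response Licensed.
No profile is a mutual best response for all players.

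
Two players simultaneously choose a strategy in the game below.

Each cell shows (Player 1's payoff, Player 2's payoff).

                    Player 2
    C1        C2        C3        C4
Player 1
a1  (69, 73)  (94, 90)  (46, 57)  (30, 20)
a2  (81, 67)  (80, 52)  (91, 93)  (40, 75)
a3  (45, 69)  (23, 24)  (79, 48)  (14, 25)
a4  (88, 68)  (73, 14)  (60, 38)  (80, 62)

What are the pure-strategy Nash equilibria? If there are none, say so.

The pure Nash equilibria are (a1, C2); (a2, C3); (a4, C1).

(a1, C1): Player 1 can switch to a2 (69 → 81). Not NE.
(a1, C2): Player 1 gets 94, best alternative 80; Player 2 gets 90, best alternative 73. No profitable deviation — NE.
(a1, C3): Player 1 can switch to a2 (46 → 91). Not NE.
(a1, C4): Player 1 can switch to a2 (30 → 40). Not NE.
(a2, C1): Player 1 can switch to a4 (81 → 88). Not NE.
(a2, C2): Player 1 can switch to a1 (80 → 94). Not NE.
(a2, C3): Player 1 gets 91, best alternative 79; Player 2 gets 93, best alternative 75. No profitable deviation — NE.
(a2, C4): Player 1 can switch to a4 (40 → 80). Not NE.
(a3, C1): Player 1 can switch to a1 (45 → 69). Not NE.
(a3, C2): Player 1 can switch to a1 (23 → 94). Not NE.
(a3, C3): Player 1 can switch to a2 (79 → 91). Not NE.
(a3, C4): Player 1 can switch to a1 (14 → 30). Not NE.
(a4, C1): Player 1 gets 88, best alternative 81; Player 2 gets 68, best alternative 62. No profitable deviation — NE.
(The remaining 3 profiles each have a profitable deviation by the same check.)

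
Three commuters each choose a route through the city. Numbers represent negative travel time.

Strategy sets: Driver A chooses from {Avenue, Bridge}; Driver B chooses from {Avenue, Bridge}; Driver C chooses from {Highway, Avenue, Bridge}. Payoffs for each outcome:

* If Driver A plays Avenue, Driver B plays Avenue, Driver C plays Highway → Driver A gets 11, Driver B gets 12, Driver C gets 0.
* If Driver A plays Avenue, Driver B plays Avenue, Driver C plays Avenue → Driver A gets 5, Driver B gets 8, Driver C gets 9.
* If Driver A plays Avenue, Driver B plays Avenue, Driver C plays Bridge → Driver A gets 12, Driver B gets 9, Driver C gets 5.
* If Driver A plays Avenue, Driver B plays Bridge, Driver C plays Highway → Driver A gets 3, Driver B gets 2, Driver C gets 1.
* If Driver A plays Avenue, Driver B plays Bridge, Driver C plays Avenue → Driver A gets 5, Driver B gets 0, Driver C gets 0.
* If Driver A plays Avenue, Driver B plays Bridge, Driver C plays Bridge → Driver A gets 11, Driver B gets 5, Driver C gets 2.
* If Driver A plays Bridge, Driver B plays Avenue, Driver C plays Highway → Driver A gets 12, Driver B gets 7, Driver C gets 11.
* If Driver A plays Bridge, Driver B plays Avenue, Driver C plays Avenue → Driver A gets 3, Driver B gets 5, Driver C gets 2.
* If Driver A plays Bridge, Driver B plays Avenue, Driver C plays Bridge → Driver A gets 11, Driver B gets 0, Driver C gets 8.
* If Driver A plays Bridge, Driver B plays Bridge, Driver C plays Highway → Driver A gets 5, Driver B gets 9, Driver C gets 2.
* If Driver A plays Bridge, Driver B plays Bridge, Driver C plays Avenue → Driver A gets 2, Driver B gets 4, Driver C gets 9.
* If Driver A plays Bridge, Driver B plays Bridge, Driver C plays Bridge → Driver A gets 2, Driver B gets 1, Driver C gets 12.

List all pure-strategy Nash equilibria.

The unique pure-strategy Nash equilibrium is (Avenue, Avenue, Avenue).

(Avenue, Avenue, Highway): Driver A can switch to Bridge (11 → 12). Not NE.
(Avenue, Avenue, Avenue): Driver A gets 5, best alternative 3; Driver B gets 8, best alternative 0; Driver C gets 9, best alternative 5. No profitable deviation — NE.
(Avenue, Avenue, Bridge): Driver C can switch to Avenue (5 → 9). Not NE.
(Avenue, Bridge, Highway): Driver A can switch to Bridge (3 → 5). Not NE.
(Avenue, Bridge, Avenue): Driver B can switch to Avenue (0 → 8). Not NE.
(Avenue, Bridge, Bridge): Driver B can switch to Avenue (5 → 9). Not NE.
(Bridge, Avenue, Highway): Driver B can switch to Bridge (7 → 9). Not NE.
(The remaining 5 profiles each have a profitable deviation by the same check.)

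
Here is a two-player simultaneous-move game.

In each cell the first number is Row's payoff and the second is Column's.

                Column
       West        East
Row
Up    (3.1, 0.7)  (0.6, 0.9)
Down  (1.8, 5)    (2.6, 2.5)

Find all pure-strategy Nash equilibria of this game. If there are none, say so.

Row against West: payoffs 3.1, 1.8 → best response Up.
Row against East: payoffs 0.6, 2.6 → best response Down.
Column against Up: payoffs 0.7, 0.9 → best response East.
Column against Down: payoffs 5, 2.5 → best response West.
No profile is a mutual best response for all players.

There is no pure-strategy Nash equilibrium.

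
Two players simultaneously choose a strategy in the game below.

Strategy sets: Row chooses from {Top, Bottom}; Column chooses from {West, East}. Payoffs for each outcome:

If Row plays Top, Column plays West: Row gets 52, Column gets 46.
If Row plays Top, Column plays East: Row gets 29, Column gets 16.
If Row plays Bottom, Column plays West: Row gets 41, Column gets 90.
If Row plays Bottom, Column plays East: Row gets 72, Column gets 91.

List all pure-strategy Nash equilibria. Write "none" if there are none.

(Top, West): Row gets 52, best alternative 41; Column gets 46, best alternative 16. No profitable deviation — NE.
(Top, East): Row can switch to Bottom (29 → 72). Not NE.
(Bottom, West): Row can switch to Top (41 → 52). Not NE.
(Bottom, East): Row gets 72, best alternative 29; Column gets 91, best alternative 90. No profitable deviation — NE.

The pure Nash equilibria are (Top, West); (Bottom, East).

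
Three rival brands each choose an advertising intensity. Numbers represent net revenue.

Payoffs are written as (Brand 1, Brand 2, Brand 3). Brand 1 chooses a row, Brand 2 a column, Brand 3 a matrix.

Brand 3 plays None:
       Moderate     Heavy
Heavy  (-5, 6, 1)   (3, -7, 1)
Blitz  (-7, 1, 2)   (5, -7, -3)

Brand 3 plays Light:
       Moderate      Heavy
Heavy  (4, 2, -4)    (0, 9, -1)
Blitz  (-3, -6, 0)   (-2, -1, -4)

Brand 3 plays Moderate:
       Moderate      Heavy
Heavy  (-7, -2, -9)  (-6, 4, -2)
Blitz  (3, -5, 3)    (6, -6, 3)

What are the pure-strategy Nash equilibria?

(Heavy, Moderate, None): Brand 1 gets -5, best alternative -7; Brand 2 gets 6, best alternative -7; Brand 3 gets 1, best alternative -4. No profitable deviation — NE.
(Heavy, Moderate, Light): Brand 2 can switch to Heavy (2 → 9). Not NE.
(Heavy, Moderate, Moderate): Brand 1 can switch to Blitz (-7 → 3). Not NE.
(Heavy, Heavy, None): Brand 1 can switch to Blitz (3 → 5). Not NE.
(Heavy, Heavy, Light): Brand 3 can switch to None (-1 → 1). Not NE.
(Heavy, Heavy, Moderate): Brand 1 can switch to Blitz (-6 → 6). Not NE.
(Blitz, Moderate, None): Brand 1 can switch to Heavy (-7 → -5). Not NE.
(Blitz, Moderate, Light): Brand 1 can switch to Heavy (-3 → 4). Not NE.
(Blitz, Moderate, Moderate): Brand 1 gets 3, best alternative -7; Brand 2 gets -5, best alternative -6; Brand 3 gets 3, best alternative 2. No profitable deviation — NE.
(Blitz, Heavy, None): Brand 2 can switch to Moderate (-7 → 1). Not NE.
(Blitz, Heavy, Light): Brand 1 can switch to Heavy (-2 → 0). Not NE.
(Blitz, Heavy, Moderate): Brand 2 can switch to Moderate (-6 → -5). Not NE.

Pure-strategy Nash equilibria: (Heavy, Moderate, None), (Blitz, Moderate, Moderate)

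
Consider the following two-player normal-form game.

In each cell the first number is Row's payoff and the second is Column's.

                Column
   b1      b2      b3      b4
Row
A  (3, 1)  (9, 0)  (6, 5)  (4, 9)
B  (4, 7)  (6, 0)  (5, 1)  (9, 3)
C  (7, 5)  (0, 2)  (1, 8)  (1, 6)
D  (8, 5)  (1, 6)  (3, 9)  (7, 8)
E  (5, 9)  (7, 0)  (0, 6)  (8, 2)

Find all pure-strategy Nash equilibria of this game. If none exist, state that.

No pure-strategy Nash equilibrium.

Row against b1: payoffs 3, 4, 7, 8, 5 → best response D.
Row against b2: payoffs 9, 6, 0, 1, 7 → best response A.
Row against b3: payoffs 6, 5, 1, 3, 0 → best response A.
Row against b4: payoffs 4, 9, 1, 7, 8 → best response B.
Column against A: payoffs 1, 0, 5, 9 → best response b4.
Column against B: payoffs 7, 0, 1, 3 → best response b1.
Column against C: payoffs 5, 2, 8, 6 → best response b3.
Column against D: payoffs 5, 6, 9, 8 → best response b3.
Column against E: payoffs 9, 0, 6, 2 → best response b1.
No profile is a mutual best response for all players.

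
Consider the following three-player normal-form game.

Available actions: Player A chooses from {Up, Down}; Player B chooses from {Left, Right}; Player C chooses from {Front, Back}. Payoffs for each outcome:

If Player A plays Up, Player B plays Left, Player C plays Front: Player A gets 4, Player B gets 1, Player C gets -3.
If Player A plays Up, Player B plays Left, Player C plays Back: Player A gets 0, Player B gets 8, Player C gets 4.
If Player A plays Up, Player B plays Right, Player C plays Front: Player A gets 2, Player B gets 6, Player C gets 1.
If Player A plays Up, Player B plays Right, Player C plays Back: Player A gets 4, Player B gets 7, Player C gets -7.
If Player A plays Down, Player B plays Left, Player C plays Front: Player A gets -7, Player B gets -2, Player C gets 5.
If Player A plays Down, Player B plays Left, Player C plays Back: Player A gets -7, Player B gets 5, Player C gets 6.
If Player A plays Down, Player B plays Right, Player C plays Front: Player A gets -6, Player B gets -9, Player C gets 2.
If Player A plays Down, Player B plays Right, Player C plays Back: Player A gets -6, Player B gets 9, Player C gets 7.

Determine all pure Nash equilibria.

Mark each player's best response to every combination of opponents' strategies; a profile where every player is best-responding is a pure Nash equilibrium.
Player A against (Left, Front): payoffs 4, -7 → best response Up.
Player A against (Left, Back): payoffs 0, -7 → best response Up.
Player A against (Right, Front): payoffs 2, -6 → best response Up.
Player A against (Right, Back): payoffs 4, -6 → best response Up.
Player B against (Up, Front): payoffs 1, 6 → best response Right.
Player B against (Up, Back): payoffs 8, 7 → best response Left.
Player B against (Down, Front): payoffs -2, -9 → best response Left.
Player B against (Down, Back): payoffs 5, 9 → best response Right.
Player C against (Up, Left): payoffs -3, 4 → best response Back.
Player C against (Up, Right): payoffs 1, -7 → best response Front.
Player C against (Down, Left): payoffs 5, 6 → best response Back.
Player C against (Down, Right): payoffs 2, 7 → best response Back.
Mutual best responses: (Up, Left, Back); (Up, Right, Front).

The pure Nash equilibria are (Up, Left, Back) and (Up, Right, Front).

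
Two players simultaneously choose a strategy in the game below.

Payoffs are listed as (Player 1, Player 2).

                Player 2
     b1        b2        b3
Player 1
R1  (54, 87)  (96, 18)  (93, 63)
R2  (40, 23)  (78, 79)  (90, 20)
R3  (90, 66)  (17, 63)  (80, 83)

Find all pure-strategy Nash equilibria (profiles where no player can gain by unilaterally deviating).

For each player, find the best response to each opponent profile; mutual best responses are the pure NE.
Player 1 against b1: payoffs 54, 40, 90 → best response R3.
Player 1 against b2: payoffs 96, 78, 17 → best response R1.
Player 1 against b3: payoffs 93, 90, 80 → best response R1.
Player 2 against R1: payoffs 87, 18, 63 → best response b1.
Player 2 against R2: payoffs 23, 79, 20 → best response b2.
Player 2 against R3: payoffs 66, 63, 83 → best response b3.
No profile is a mutual best response for all players.

none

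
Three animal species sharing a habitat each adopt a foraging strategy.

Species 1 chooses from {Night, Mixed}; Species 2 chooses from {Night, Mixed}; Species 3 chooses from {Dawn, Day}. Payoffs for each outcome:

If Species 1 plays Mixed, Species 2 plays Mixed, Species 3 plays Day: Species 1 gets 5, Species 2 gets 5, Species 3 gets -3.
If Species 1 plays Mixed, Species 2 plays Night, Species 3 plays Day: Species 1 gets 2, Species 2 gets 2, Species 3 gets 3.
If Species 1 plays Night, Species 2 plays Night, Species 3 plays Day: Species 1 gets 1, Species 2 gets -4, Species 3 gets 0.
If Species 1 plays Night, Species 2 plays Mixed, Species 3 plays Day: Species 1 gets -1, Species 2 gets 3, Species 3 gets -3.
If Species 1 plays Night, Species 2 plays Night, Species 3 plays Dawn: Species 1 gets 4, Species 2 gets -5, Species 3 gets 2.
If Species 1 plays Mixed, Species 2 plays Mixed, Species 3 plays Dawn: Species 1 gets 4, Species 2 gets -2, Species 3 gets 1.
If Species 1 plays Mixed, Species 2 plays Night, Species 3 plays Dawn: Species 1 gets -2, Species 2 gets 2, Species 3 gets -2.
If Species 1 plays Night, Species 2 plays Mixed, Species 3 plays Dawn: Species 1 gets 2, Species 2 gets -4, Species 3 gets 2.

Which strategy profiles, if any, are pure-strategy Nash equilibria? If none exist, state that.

No pure-strategy Nash equilibrium.

For each player, find the best response to each opponent profile; mutual best responses are the pure NE.
Species 1 against (Night, Dawn): payoffs 4, -2 → best response Night.
Species 1 against (Night, Day): payoffs 1, 2 → best response Mixed.
Species 1 against (Mixed, Dawn): payoffs 2, 4 → best response Mixed.
Species 1 against (Mixed, Day): payoffs -1, 5 → best response Mixed.
Species 2 against (Night, Dawn): payoffs -5, -4 → best response Mixed.
Species 2 against (Night, Day): payoffs -4, 3 → best response Mixed.
Species 2 against (Mixed, Dawn): payoffs 2, -2 → best response Night.
Species 2 against (Mixed, Day): payoffs 2, 5 → best response Mixed.
Species 3 against (Night, Night): payoffs 2, 0 → best response Dawn.
Species 3 against (Night, Mixed): payoffs 2, -3 → best response Dawn.
Species 3 against (Mixed, Night): payoffs -2, 3 → best response Day.
Species 3 against (Mixed, Mixed): payoffs 1, -3 → best response Dawn.
No profile is a mutual best response for all players.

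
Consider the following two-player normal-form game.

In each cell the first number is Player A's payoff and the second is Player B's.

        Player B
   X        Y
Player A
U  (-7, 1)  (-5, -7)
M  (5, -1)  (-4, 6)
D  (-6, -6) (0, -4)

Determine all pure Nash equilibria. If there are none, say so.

The unique pure-strategy Nash equilibrium is (D, Y).

Player A against X: payoffs -7, 5, -6 → best response M.
Player A against Y: payoffs -5, -4, 0 → best response D.
Player B against U: payoffs 1, -7 → best response X.
Player B against M: payoffs -1, 6 → best response Y.
Player B against D: payoffs -6, -4 → best response Y.
Mutual best responses: (D, Y).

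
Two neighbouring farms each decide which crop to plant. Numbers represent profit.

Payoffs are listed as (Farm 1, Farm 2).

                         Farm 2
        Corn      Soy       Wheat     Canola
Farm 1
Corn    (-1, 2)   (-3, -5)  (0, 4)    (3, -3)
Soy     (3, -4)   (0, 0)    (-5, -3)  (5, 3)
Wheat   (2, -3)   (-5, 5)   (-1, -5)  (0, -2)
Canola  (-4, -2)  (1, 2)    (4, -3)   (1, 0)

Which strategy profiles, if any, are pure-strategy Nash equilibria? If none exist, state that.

(Soy, Canola), (Canola, Soy)

(Corn, Corn): Farm 1 can switch to Soy (-1 → 3). Not NE.
(Corn, Soy): Farm 1 can switch to Soy (-3 → 0). Not NE.
(Corn, Wheat): Farm 1 can switch to Canola (0 → 4). Not NE.
(Corn, Canola): Farm 1 can switch to Soy (3 → 5). Not NE.
(Soy, Corn): Farm 2 can switch to Soy (-4 → 0). Not NE.
(Soy, Soy): Farm 1 can switch to Canola (0 → 1). Not NE.
(Soy, Wheat): Farm 1 can switch to Corn (-5 → 0). Not NE.
(Soy, Canola): Farm 1 gets 5, best alternative 3; Farm 2 gets 3, best alternative 0. No profitable deviation — NE.
(Wheat, Corn): Farm 1 can switch to Soy (2 → 3). Not NE.
(Canola, Soy): Farm 1 gets 1, best alternative 0; Farm 2 gets 2, best alternative 0. No profitable deviation — NE.
(The remaining 6 profiles each have a profitable deviation by the same check.)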